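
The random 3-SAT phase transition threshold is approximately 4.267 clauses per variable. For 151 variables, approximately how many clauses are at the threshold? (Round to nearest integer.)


The 3-SAT phase transition occurs at approximately 4.267 clauses per variable.
m = 4.267 * 151 = 644.317.
Rounded to nearest integer: 644.

644


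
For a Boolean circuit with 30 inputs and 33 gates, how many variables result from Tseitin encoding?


The Tseitin transformation introduces one auxiliary variable per gate.
Total variables = inputs + gates = 30 + 33 = 63.

63


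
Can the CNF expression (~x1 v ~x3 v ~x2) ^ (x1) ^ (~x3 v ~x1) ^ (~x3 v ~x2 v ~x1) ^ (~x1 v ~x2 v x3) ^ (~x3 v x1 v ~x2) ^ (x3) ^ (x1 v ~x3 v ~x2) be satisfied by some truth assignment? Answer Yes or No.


Check all 8 possible truth assignments.
Number of satisfying assignments found: 0.
The formula is unsatisfiable.

No


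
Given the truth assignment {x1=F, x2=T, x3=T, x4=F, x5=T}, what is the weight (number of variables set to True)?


The weight is the number of variables assigned True.
True variables: x2, x3, x5.
Weight = 3.

3


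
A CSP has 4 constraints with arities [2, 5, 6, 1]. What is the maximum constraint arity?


The arities are: 2, 5, 6, 1.
Scan for the maximum value.
Maximum arity = 6.

6


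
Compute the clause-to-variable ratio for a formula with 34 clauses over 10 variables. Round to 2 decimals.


Clause-to-variable ratio = clauses / variables.
34 / 10 = 3.4.

3.4


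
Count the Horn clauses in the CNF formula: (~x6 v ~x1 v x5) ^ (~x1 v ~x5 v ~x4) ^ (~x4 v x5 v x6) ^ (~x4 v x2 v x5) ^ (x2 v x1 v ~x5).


A Horn clause has at most one positive literal.
Clause 1: 1 positive lit(s) -> Horn
Clause 2: 0 positive lit(s) -> Horn
Clause 3: 2 positive lit(s) -> not Horn
Clause 4: 2 positive lit(s) -> not Horn
Clause 5: 2 positive lit(s) -> not Horn
Total Horn clauses = 2.

2


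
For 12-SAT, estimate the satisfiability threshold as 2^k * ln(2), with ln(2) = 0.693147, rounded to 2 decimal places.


Using the asymptotic formula: threshold ~ 2^k * ln(2).
2^12 = 4096.
4096 * 0.693147 = 2839.13.

2839.13


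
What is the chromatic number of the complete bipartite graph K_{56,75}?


K_{56,75} is bipartite by definition: the two parts are independent sets, with every edge crossing between them.
Color all vertices in one part with color 1 and all vertices in the other part with color 2.
Since the graph has at least one edge, one color does not suffice.
Chromatic number = 2.

2


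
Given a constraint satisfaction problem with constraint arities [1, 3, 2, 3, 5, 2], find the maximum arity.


The arities are: 1, 3, 2, 3, 5, 2.
Scan for the maximum value.
Maximum arity = 5.

5


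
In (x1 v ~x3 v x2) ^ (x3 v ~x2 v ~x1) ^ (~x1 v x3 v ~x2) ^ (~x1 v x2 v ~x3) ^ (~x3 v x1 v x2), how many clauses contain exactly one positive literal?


A definite clause has exactly one positive literal.
Clause 1: 2 positive -> not definite
Clause 2: 1 positive -> definite
Clause 3: 1 positive -> definite
Clause 4: 1 positive -> definite
Clause 5: 2 positive -> not definite
Definite clause count = 3.

3


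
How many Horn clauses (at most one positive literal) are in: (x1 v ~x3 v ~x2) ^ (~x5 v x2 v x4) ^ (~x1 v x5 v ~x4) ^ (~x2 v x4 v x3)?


A Horn clause has at most one positive literal.
Clause 1: 1 positive lit(s) -> Horn
Clause 2: 2 positive lit(s) -> not Horn
Clause 3: 1 positive lit(s) -> Horn
Clause 4: 2 positive lit(s) -> not Horn
Total Horn clauses = 2.

2


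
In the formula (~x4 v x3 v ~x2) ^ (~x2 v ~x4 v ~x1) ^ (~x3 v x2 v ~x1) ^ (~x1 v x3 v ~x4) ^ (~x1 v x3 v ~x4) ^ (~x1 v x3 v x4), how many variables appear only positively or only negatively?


A pure literal appears in only one polarity across all clauses.
Pure literals: x1 (negative only).
Count = 1.

1


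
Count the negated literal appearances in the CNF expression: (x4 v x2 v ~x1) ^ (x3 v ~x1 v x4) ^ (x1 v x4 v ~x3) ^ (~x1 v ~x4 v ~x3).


Scan each clause for negated literals.
Clause 1: 1 negative; Clause 2: 1 negative; Clause 3: 1 negative; Clause 4: 3 negative.
Total negative literal occurrences = 6.

6


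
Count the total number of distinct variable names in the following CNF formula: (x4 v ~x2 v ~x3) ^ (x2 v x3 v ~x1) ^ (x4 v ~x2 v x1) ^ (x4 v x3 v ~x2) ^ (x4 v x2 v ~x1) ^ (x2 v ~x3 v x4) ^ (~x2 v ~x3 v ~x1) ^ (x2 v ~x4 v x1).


Identify each distinct variable in the formula.
Variables found: x1, x2, x3, x4.
Total distinct variables = 4.

4


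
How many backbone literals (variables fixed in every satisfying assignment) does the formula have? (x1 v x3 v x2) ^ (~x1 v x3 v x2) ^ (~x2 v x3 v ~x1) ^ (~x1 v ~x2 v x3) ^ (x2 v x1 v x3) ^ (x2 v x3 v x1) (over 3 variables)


Find all satisfying assignments: 5 model(s).
Check which variables have the same value in every model.
No variable is fixed across all models.
Backbone size = 0.

0


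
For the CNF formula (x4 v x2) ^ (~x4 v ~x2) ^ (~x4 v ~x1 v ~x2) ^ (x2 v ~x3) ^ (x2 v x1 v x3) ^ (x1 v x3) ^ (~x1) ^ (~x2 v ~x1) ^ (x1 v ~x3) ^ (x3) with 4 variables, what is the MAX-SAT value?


Enumerate all 16 truth assignments.
For each, count how many of the 10 clauses are satisfied.
The formula is not fully satisfiable, so the maximum is below 10.
Maximum simultaneously satisfiable clauses = 9.

9


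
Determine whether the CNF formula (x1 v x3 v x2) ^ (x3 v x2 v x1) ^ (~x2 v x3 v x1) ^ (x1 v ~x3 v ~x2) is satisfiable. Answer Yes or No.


Check all 8 possible truth assignments.
Number of satisfying assignments found: 5.
The formula is satisfiable.

Yes


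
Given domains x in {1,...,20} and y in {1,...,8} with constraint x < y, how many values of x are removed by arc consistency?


For the constraint x < y, x needs a supporting value in y's domain.
x can be at most 7 (one less than y's maximum).
Valid x values from domain: 7 out of 20.
Pruned = 20 - 7 = 13.

13


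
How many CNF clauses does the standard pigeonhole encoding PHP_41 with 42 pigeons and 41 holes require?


The PHP encoding has two parts:
1) At-least-one-hole clauses: 42 (one per pigeon, each with 41 literals).
2) At-most-one-pigeon-per-hole clauses: 41 holes * C(42,2) = 41 * 861 = 35301.
Total clauses = 42 + 35301 = 35343.

35343


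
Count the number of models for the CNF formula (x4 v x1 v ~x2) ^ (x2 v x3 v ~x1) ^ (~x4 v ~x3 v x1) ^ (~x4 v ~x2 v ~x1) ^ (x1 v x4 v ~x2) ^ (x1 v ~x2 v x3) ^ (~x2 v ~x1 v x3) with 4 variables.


Enumerate all 16 truth assignments over 4 variables.
Test each against every clause.
Satisfying assignments found: 6.

6


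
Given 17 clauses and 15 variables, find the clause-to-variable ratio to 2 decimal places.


Clause-to-variable ratio = clauses / variables.
17 / 15 = 1.13.

1.13


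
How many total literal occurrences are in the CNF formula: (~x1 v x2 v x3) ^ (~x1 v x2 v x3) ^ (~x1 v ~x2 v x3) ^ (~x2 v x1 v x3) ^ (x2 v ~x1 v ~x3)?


Clause lengths: 3, 3, 3, 3, 3.
Sum = 3 + 3 + 3 + 3 + 3 = 15.

15


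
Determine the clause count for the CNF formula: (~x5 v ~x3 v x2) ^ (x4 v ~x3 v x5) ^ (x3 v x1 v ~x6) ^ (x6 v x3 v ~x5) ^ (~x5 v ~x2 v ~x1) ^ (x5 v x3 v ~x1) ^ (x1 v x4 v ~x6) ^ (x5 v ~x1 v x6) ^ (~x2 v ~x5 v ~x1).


Each group enclosed in parentheses joined by ^ is one clause.
Counting the conjuncts: 9 clauses.

9


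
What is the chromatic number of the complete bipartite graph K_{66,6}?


K_{66,6} is bipartite by definition: the two parts are independent sets, with every edge crossing between them.
Color all vertices in one part with color 1 and all vertices in the other part with color 2.
Since the graph has at least one edge, one color does not suffice.
Chromatic number = 2.

2


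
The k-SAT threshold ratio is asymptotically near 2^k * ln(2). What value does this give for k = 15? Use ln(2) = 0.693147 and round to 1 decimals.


Using the asymptotic formula: threshold ~ 2^k * ln(2).
2^15 = 32768.
32768 * 0.693147 = 22713.0.

22713.0


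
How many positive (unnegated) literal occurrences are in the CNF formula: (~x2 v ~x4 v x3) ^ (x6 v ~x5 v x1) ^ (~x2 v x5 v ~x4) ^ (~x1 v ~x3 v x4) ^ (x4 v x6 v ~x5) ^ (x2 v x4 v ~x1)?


Scan each clause for unnegated literals.
Clause 1: 1 positive; Clause 2: 2 positive; Clause 3: 1 positive; Clause 4: 1 positive; Clause 5: 2 positive; Clause 6: 2 positive.
Total positive literal occurrences = 9.

9


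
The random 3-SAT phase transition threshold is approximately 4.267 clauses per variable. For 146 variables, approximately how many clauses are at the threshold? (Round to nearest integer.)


The 3-SAT phase transition occurs at approximately 4.267 clauses per variable.
m = 4.267 * 146 = 622.982.
Rounded to nearest integer: 623.

623


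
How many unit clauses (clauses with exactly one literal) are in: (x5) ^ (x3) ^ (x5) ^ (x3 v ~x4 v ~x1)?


A unit clause contains exactly one literal.
Unit clauses found: (x5), (x3), (x5).
Count = 3.

3


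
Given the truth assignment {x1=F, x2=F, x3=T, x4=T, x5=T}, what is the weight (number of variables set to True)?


The weight is the number of variables assigned True.
True variables: x3, x4, x5.
Weight = 3.

3


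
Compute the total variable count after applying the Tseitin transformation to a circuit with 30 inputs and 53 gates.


The Tseitin transformation introduces one auxiliary variable per gate.
Total variables = inputs + gates = 30 + 53 = 83.

83


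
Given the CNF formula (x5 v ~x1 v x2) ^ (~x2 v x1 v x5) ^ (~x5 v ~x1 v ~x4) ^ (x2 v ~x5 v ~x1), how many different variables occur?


Identify each distinct variable in the formula.
Variables found: x1, x2, x4, x5.
Total distinct variables = 4.

4


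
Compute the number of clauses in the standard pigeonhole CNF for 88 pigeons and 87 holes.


The PHP encoding has two parts:
1) At-least-one-hole clauses: 88 (one per pigeon, each with 87 literals).
2) At-most-one-pigeon-per-hole clauses: 87 holes * C(88,2) = 87 * 3828 = 333036.
Total clauses = 88 + 333036 = 333124.

333124


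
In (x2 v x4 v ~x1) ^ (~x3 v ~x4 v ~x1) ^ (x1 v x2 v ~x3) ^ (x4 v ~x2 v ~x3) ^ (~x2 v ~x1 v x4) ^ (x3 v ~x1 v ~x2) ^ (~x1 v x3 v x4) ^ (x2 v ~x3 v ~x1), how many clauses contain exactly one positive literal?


A definite clause has exactly one positive literal.
Clause 1: 2 positive -> not definite
Clause 2: 0 positive -> not definite
Clause 3: 2 positive -> not definite
Clause 4: 1 positive -> definite
Clause 5: 1 positive -> definite
Clause 6: 1 positive -> definite
Clause 7: 2 positive -> not definite
Clause 8: 1 positive -> definite
Definite clause count = 4.

4


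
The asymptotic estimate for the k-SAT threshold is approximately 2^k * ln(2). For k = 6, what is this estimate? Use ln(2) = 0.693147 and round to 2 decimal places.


Using the asymptotic formula: threshold ~ 2^k * ln(2).
2^6 = 64.
64 * 0.693147 = 44.36.

44.36


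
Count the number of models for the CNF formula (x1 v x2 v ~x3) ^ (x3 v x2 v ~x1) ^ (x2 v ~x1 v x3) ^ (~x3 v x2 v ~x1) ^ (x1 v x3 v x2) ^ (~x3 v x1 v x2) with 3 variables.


Enumerate all 8 truth assignments over 3 variables.
Test each against every clause.
Satisfying assignments found: 4.

4


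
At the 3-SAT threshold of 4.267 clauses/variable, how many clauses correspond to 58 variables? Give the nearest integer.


The 3-SAT phase transition occurs at approximately 4.267 clauses per variable.
m = 4.267 * 58 = 247.486.
Rounded to nearest integer: 247.

247


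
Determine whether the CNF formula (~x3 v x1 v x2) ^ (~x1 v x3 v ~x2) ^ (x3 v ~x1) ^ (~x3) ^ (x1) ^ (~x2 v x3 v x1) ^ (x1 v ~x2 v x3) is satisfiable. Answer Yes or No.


Check all 8 possible truth assignments.
Number of satisfying assignments found: 0.
The formula is unsatisfiable.

No


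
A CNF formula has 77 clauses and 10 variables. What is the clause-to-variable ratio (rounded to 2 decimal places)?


Clause-to-variable ratio = clauses / variables.
77 / 10 = 7.7.

7.7


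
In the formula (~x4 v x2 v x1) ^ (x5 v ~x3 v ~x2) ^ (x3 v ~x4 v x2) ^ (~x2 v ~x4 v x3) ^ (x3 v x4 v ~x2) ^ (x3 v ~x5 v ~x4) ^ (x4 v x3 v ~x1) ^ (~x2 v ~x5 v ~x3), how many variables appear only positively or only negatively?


A pure literal appears in only one polarity across all clauses.
No pure literals found.
Count = 0.

0


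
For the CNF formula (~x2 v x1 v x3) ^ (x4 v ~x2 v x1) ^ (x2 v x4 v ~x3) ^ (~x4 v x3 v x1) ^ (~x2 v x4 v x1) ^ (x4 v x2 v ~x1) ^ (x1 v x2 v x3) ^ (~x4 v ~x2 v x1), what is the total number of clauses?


Each group enclosed in parentheses joined by ^ is one clause.
Counting the conjuncts: 8 clauses.

8


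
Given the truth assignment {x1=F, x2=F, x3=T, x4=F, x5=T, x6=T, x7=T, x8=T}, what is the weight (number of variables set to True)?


The weight is the number of variables assigned True.
True variables: x3, x5, x6, x7, x8.
Weight = 5.

5


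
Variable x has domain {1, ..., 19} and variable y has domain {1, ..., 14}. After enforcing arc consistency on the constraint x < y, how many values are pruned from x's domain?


For the constraint x < y, x needs a supporting value in y's domain.
x can be at most 13 (one less than y's maximum).
Valid x values from domain: 13 out of 19.
Pruned = 19 - 13 = 6.

6


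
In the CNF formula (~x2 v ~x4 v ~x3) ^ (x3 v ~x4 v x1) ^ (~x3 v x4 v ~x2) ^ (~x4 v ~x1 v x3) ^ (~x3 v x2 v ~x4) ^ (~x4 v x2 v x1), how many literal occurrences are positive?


Scan each clause for unnegated literals.
Clause 1: 0 positive; Clause 2: 2 positive; Clause 3: 1 positive; Clause 4: 1 positive; Clause 5: 1 positive; Clause 6: 2 positive.
Total positive literal occurrences = 7.

7


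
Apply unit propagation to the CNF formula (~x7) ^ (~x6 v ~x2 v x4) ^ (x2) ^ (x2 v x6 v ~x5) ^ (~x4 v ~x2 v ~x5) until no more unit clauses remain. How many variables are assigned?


Unit propagation repeatedly assigns the literal in any unit clause, then simplifies.
Assignments in order: x7 = F, x2 = T.
No further unit clauses remain.
Total variables assigned = 2.

2


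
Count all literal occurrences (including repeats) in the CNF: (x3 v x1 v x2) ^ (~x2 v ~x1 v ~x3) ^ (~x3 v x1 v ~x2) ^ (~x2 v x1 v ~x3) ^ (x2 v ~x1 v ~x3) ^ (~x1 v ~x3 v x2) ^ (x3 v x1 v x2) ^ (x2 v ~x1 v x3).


Clause lengths: 3, 3, 3, 3, 3, 3, 3, 3.
Sum = 3 + 3 + 3 + 3 + 3 + 3 + 3 + 3 = 24.

24


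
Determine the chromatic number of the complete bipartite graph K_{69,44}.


K_{69,44} is bipartite by definition: the two parts are independent sets, with every edge crossing between them.
Color all vertices in one part with color 1 and all vertices in the other part with color 2.
Since the graph has at least one edge, one color does not suffice.
Chromatic number = 2.

2


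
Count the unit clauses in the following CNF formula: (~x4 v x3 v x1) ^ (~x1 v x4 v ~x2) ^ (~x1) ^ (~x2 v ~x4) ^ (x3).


A unit clause contains exactly one literal.
Unit clauses found: (~x1), (x3).
Count = 2.

2


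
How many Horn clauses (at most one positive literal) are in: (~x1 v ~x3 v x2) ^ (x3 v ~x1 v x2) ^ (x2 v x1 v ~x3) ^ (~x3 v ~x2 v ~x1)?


A Horn clause has at most one positive literal.
Clause 1: 1 positive lit(s) -> Horn
Clause 2: 2 positive lit(s) -> not Horn
Clause 3: 2 positive lit(s) -> not Horn
Clause 4: 0 positive lit(s) -> Horn
Total Horn clauses = 2.

2


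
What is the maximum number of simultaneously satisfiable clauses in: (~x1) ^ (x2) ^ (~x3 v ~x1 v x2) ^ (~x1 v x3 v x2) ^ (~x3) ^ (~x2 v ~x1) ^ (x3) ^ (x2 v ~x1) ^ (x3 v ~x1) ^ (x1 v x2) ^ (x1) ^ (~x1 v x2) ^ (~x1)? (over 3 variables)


Enumerate all 8 truth assignments.
For each, count how many of the 13 clauses are satisfied.
The formula is not fully satisfiable, so the maximum is below 13.
Maximum simultaneously satisfiable clauses = 11.

11


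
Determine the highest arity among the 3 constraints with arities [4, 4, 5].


The arities are: 4, 4, 5.
Scan for the maximum value.
Maximum arity = 5.

5


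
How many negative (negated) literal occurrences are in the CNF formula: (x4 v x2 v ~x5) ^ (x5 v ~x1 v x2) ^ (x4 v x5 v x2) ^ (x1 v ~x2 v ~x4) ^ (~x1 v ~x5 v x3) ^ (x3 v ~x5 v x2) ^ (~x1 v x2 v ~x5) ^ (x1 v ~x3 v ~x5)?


Scan each clause for negated literals.
Clause 1: 1 negative; Clause 2: 1 negative; Clause 3: 0 negative; Clause 4: 2 negative; Clause 5: 2 negative; Clause 6: 1 negative; Clause 7: 2 negative; Clause 8: 2 negative.
Total negative literal occurrences = 11.

11


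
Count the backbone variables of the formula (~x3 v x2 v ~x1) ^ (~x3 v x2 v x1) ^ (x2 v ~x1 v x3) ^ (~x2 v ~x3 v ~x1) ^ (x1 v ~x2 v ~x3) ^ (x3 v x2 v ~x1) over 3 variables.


Find all satisfying assignments: 3 model(s).
Check which variables have the same value in every model.
Fixed variables: x3=F.
Backbone size = 1.

1


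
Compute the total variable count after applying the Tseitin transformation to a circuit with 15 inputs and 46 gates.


The Tseitin transformation introduces one auxiliary variable per gate.
Total variables = inputs + gates = 15 + 46 = 61.

61


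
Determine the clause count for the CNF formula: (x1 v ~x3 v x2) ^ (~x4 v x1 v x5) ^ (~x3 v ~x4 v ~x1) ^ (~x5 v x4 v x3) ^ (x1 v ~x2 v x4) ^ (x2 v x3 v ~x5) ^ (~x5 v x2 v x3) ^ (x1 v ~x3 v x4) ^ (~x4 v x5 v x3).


Each group enclosed in parentheses joined by ^ is one clause.
Counting the conjuncts: 9 clauses.

9


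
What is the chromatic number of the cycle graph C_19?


An odd cycle cannot be 2-colored: alternating two colors around the cycle returns to the start with a conflict.
Since 19 is odd, three colors are required (and three suffice).
Chromatic number = 3.

3


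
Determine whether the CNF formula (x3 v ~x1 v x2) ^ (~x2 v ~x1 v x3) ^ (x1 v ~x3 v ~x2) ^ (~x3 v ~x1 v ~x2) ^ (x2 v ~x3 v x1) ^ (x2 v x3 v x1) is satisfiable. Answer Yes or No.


Check all 8 possible truth assignments.
Number of satisfying assignments found: 2.
The formula is satisfiable.

Yes


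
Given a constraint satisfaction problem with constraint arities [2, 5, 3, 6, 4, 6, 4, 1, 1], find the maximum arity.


The arities are: 2, 5, 3, 6, 4, 6, 4, 1, 1.
Scan for the maximum value.
Maximum arity = 6.

6


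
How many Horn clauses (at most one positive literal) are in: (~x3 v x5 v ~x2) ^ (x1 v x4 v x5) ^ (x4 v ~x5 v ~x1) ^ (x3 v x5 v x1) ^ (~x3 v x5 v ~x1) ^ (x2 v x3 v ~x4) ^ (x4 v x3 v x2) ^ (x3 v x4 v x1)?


A Horn clause has at most one positive literal.
Clause 1: 1 positive lit(s) -> Horn
Clause 2: 3 positive lit(s) -> not Horn
Clause 3: 1 positive lit(s) -> Horn
Clause 4: 3 positive lit(s) -> not Horn
Clause 5: 1 positive lit(s) -> Horn
Clause 6: 2 positive lit(s) -> not Horn
Clause 7: 3 positive lit(s) -> not Horn
Clause 8: 3 positive lit(s) -> not Horn
Total Horn clauses = 3.

3


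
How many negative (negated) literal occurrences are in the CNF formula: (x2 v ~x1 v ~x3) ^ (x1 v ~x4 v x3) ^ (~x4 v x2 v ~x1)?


Scan each clause for negated literals.
Clause 1: 2 negative; Clause 2: 1 negative; Clause 3: 2 negative.
Total negative literal occurrences = 5.

5


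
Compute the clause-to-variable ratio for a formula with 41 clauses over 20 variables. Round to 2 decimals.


Clause-to-variable ratio = clauses / variables.
41 / 20 = 2.05.

2.05


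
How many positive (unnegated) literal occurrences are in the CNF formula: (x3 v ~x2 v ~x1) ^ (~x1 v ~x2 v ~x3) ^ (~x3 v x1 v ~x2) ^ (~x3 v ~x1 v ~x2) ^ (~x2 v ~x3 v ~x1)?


Scan each clause for unnegated literals.
Clause 1: 1 positive; Clause 2: 0 positive; Clause 3: 1 positive; Clause 4: 0 positive; Clause 5: 0 positive.
Total positive literal occurrences = 2.

2


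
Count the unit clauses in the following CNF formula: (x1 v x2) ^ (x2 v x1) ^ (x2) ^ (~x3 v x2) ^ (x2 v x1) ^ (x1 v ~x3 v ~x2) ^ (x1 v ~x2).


A unit clause contains exactly one literal.
Unit clauses found: (x2).
Count = 1.

1


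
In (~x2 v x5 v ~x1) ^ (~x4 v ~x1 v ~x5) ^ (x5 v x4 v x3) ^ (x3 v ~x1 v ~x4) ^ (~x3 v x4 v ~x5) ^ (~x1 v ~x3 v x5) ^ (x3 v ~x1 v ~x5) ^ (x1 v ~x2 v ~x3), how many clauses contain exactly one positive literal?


A definite clause has exactly one positive literal.
Clause 1: 1 positive -> definite
Clause 2: 0 positive -> not definite
Clause 3: 3 positive -> not definite
Clause 4: 1 positive -> definite
Clause 5: 1 positive -> definite
Clause 6: 1 positive -> definite
Clause 7: 1 positive -> definite
Clause 8: 1 positive -> definite
Definite clause count = 6.

6


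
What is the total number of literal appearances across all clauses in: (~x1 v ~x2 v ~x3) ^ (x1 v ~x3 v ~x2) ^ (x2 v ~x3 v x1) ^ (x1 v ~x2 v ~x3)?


Clause lengths: 3, 3, 3, 3.
Sum = 3 + 3 + 3 + 3 = 12.

12


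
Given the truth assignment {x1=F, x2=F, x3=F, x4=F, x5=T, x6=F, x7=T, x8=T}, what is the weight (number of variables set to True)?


The weight is the number of variables assigned True.
True variables: x5, x7, x8.
Weight = 3.

3


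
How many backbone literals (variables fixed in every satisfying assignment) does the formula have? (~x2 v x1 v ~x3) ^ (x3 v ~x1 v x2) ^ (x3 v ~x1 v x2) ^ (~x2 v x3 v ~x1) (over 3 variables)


Find all satisfying assignments: 5 model(s).
Check which variables have the same value in every model.
No variable is fixed across all models.
Backbone size = 0.

0


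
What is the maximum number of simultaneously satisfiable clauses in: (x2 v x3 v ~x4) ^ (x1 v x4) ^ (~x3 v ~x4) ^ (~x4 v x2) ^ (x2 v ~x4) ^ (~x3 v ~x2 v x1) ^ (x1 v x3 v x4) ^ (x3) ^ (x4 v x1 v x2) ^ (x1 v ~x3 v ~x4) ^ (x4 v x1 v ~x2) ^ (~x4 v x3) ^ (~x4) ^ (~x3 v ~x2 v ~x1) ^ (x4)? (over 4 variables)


Enumerate all 16 truth assignments.
For each, count how many of the 15 clauses are satisfied.
The formula is not fully satisfiable, so the maximum is below 15.
Maximum simultaneously satisfiable clauses = 14.

14


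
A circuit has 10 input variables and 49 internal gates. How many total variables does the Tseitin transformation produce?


The Tseitin transformation introduces one auxiliary variable per gate.
Total variables = inputs + gates = 10 + 49 = 59.

59


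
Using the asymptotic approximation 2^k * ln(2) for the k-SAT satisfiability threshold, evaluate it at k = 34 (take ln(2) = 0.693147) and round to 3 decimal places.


Using the asymptotic formula: threshold ~ 2^k * ln(2).
2^34 = 17179869184.
17179869184 * 0.693147 = 11908174785.282.

11908174785.282


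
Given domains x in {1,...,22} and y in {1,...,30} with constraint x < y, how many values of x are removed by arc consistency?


For the constraint x < y, x needs a supporting value in y's domain.
x can be at most 29 (one less than y's maximum).
Valid x values from domain: 22 out of 22.
Pruned = 22 - 22 = 0.

0


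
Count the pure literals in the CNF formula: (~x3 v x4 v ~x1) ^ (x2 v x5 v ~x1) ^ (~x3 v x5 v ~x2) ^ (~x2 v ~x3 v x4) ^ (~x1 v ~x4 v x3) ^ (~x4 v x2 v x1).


A pure literal appears in only one polarity across all clauses.
Pure literals: x5 (positive only).
Count = 1.

1


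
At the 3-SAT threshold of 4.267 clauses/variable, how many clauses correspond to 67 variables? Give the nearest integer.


The 3-SAT phase transition occurs at approximately 4.267 clauses per variable.
m = 4.267 * 67 = 285.889.
Rounded to nearest integer: 286.

286


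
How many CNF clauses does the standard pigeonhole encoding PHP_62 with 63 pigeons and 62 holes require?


The PHP encoding has two parts:
1) At-least-one-hole clauses: 63 (one per pigeon, each with 62 literals).
2) At-most-one-pigeon-per-hole clauses: 62 holes * C(63,2) = 62 * 1953 = 121086.
Total clauses = 63 + 121086 = 121149.

121149


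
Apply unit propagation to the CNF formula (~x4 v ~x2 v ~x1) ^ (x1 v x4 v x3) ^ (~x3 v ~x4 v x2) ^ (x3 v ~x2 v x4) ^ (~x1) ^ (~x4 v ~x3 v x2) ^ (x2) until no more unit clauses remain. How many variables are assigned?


Unit propagation repeatedly assigns the literal in any unit clause, then simplifies.
Assignments in order: x1 = F, x2 = T.
No further unit clauses remain.
Total variables assigned = 2.

2


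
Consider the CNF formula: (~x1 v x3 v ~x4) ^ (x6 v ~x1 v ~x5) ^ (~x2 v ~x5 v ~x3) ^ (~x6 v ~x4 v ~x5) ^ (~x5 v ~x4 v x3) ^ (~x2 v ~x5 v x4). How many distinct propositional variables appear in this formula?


Identify each distinct variable in the formula.
Variables found: x1, x2, x3, x4, x5, x6.
Total distinct variables = 6.

6


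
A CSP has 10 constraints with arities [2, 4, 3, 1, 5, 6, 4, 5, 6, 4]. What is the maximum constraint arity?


The arities are: 2, 4, 3, 1, 5, 6, 4, 5, 6, 4.
Scan for the maximum value.
Maximum arity = 6.

6


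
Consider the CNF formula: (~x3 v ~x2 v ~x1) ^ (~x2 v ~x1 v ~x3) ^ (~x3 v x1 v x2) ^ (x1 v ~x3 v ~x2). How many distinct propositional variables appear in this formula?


Identify each distinct variable in the formula.
Variables found: x1, x2, x3.
Total distinct variables = 3.

3


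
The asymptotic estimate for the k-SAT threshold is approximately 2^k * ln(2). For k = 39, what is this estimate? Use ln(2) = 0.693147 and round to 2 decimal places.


Using the asymptotic formula: threshold ~ 2^k * ln(2).
2^39 = 549755813888.
549755813888 * 0.693147 = 381061593129.03.

381061593129.03


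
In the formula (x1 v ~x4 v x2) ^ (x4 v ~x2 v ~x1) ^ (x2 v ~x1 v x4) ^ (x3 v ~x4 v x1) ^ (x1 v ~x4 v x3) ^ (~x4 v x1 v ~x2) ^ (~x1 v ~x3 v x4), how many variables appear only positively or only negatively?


A pure literal appears in only one polarity across all clauses.
No pure literals found.
Count = 0.

0


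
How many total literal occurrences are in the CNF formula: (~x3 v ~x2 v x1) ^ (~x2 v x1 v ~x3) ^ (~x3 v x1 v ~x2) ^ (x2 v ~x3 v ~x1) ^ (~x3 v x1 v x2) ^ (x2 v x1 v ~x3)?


Clause lengths: 3, 3, 3, 3, 3, 3.
Sum = 3 + 3 + 3 + 3 + 3 + 3 = 18.

18


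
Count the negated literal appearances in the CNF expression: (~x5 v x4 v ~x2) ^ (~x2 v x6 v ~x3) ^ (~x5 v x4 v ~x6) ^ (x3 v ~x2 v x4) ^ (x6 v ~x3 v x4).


Scan each clause for negated literals.
Clause 1: 2 negative; Clause 2: 2 negative; Clause 3: 2 negative; Clause 4: 1 negative; Clause 5: 1 negative.
Total negative literal occurrences = 8.

8


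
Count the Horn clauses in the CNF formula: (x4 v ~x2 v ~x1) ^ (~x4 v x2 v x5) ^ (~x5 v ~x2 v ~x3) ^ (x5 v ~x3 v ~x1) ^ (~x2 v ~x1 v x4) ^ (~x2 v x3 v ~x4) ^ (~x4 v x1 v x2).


A Horn clause has at most one positive literal.
Clause 1: 1 positive lit(s) -> Horn
Clause 2: 2 positive lit(s) -> not Horn
Clause 3: 0 positive lit(s) -> Horn
Clause 4: 1 positive lit(s) -> Horn
Clause 5: 1 positive lit(s) -> Horn
Clause 6: 1 positive lit(s) -> Horn
Clause 7: 2 positive lit(s) -> not Horn
Total Horn clauses = 5.

5


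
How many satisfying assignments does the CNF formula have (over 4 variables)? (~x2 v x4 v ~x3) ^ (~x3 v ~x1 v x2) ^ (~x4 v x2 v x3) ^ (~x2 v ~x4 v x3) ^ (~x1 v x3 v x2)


Enumerate all 16 truth assignments over 4 variables.
Test each against every clause.
Satisfying assignments found: 7.

7


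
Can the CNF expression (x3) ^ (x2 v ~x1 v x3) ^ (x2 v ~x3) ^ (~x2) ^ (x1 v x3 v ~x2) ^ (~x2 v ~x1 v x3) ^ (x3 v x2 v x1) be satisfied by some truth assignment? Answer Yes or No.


Check all 8 possible truth assignments.
Number of satisfying assignments found: 0.
The formula is unsatisfiable.

No


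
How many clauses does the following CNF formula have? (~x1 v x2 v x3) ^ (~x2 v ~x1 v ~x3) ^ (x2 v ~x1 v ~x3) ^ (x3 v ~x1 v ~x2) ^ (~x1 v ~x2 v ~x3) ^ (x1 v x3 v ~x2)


Each group enclosed in parentheses joined by ^ is one clause.
Counting the conjuncts: 6 clauses.

6


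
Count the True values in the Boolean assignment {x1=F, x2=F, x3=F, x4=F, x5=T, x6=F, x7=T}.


The weight is the number of variables assigned True.
True variables: x5, x7.
Weight = 2.

2


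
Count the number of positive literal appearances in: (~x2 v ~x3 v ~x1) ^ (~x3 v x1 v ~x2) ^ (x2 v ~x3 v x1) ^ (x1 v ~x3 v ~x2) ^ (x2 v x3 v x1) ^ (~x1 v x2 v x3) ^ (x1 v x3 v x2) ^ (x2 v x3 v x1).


Scan each clause for unnegated literals.
Clause 1: 0 positive; Clause 2: 1 positive; Clause 3: 2 positive; Clause 4: 1 positive; Clause 5: 3 positive; Clause 6: 2 positive; Clause 7: 3 positive; Clause 8: 3 positive.
Total positive literal occurrences = 15.

15


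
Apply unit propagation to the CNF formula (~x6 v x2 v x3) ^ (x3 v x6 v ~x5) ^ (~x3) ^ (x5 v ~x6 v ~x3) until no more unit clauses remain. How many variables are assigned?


Unit propagation repeatedly assigns the literal in any unit clause, then simplifies.
Assignments in order: x3 = F.
No further unit clauses remain.
Total variables assigned = 1.

1


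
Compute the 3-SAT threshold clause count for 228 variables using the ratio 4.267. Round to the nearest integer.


The 3-SAT phase transition occurs at approximately 4.267 clauses per variable.
m = 4.267 * 228 = 972.876.
Rounded to nearest integer: 973.

973


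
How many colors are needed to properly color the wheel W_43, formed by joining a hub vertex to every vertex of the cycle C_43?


W_43 consists of the cycle C_43 together with a hub vertex adjacent to every cycle vertex.
The cycle C_43 needs 3 colors (odd cycle -> 3).
The hub is adjacent to every cycle vertex, so it must receive a new color distinct from all of them.
Chromatic number = 3 + 1 = 4.

4


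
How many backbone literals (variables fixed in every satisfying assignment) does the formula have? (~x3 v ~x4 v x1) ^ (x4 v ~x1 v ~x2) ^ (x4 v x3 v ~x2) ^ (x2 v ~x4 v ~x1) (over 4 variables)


Find all satisfying assignments: 9 model(s).
Check which variables have the same value in every model.
No variable is fixed across all models.
Backbone size = 0.

0


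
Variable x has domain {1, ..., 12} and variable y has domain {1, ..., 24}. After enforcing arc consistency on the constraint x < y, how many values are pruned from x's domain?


For the constraint x < y, x needs a supporting value in y's domain.
x can be at most 23 (one less than y's maximum).
Valid x values from domain: 12 out of 12.
Pruned = 12 - 12 = 0.

0


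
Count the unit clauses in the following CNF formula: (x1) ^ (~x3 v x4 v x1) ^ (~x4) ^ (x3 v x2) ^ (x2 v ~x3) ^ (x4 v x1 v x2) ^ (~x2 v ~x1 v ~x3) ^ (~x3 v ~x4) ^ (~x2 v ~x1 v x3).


A unit clause contains exactly one literal.
Unit clauses found: (x1), (~x4).
Count = 2.

2


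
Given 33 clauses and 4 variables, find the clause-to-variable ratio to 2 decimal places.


Clause-to-variable ratio = clauses / variables.
33 / 4 = 8.25.

8.25


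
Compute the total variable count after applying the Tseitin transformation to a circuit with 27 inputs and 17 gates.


The Tseitin transformation introduces one auxiliary variable per gate.
Total variables = inputs + gates = 27 + 17 = 44.

44


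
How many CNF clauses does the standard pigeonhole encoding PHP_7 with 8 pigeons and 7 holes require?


The PHP encoding has two parts:
1) At-least-one-hole clauses: 8 (one per pigeon, each with 7 literals).
2) At-most-one-pigeon-per-hole clauses: 7 holes * C(8,2) = 7 * 28 = 196.
Total clauses = 8 + 196 = 204.

204


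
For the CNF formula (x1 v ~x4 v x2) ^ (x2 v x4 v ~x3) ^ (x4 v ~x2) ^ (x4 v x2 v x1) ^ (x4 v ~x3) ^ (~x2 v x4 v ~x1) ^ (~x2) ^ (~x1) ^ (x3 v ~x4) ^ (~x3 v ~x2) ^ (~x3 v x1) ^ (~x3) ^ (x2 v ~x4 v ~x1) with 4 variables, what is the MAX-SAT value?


Enumerate all 16 truth assignments.
For each, count how many of the 13 clauses are satisfied.
The formula is not fully satisfiable, so the maximum is below 13.
Maximum simultaneously satisfiable clauses = 12.

12


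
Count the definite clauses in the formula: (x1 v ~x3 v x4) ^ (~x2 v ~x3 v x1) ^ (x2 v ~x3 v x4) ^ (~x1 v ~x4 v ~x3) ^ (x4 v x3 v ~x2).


A definite clause has exactly one positive literal.
Clause 1: 2 positive -> not definite
Clause 2: 1 positive -> definite
Clause 3: 2 positive -> not definite
Clause 4: 0 positive -> not definite
Clause 5: 2 positive -> not definite
Definite clause count = 1.

1


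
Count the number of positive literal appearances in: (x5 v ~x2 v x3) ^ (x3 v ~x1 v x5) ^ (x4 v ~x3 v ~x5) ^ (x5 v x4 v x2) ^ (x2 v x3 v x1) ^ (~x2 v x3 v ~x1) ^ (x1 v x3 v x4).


Scan each clause for unnegated literals.
Clause 1: 2 positive; Clause 2: 2 positive; Clause 3: 1 positive; Clause 4: 3 positive; Clause 5: 3 positive; Clause 6: 1 positive; Clause 7: 3 positive.
Total positive literal occurrences = 15.

15


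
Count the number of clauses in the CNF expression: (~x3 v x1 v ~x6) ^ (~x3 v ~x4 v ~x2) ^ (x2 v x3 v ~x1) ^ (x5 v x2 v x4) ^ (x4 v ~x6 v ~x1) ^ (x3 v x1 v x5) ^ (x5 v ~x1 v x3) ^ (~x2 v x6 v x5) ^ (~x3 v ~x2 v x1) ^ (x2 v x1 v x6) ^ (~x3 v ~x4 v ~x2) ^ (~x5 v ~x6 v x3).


Each group enclosed in parentheses joined by ^ is one clause.
Counting the conjuncts: 12 clauses.

12


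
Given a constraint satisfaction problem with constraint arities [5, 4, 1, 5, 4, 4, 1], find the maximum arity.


The arities are: 5, 4, 1, 5, 4, 4, 1.
Scan for the maximum value.
Maximum arity = 5.

5


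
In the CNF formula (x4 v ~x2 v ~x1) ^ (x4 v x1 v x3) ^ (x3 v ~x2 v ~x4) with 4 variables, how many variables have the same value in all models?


Find all satisfying assignments: 10 model(s).
Check which variables have the same value in every model.
No variable is fixed across all models.
Backbone size = 0.

0


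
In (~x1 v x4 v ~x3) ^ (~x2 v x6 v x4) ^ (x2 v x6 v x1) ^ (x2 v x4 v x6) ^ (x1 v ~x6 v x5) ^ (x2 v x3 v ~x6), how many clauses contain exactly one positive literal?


A definite clause has exactly one positive literal.
Clause 1: 1 positive -> definite
Clause 2: 2 positive -> not definite
Clause 3: 3 positive -> not definite
Clause 4: 3 positive -> not definite
Clause 5: 2 positive -> not definite
Clause 6: 2 positive -> not definite
Definite clause count = 1.

1


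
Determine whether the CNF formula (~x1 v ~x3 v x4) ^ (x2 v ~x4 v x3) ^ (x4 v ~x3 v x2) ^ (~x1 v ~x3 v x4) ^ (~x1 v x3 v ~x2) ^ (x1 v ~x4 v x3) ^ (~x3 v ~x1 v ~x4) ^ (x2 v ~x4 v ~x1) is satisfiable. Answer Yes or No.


Check all 16 possible truth assignments.
Number of satisfying assignments found: 6.
The formula is satisfiable.

Yes


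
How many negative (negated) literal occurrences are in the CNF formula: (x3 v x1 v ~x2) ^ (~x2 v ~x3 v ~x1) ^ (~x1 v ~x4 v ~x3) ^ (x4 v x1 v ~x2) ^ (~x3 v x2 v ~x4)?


Scan each clause for negated literals.
Clause 1: 1 negative; Clause 2: 3 negative; Clause 3: 3 negative; Clause 4: 1 negative; Clause 5: 2 negative.
Total negative literal occurrences = 10.

10


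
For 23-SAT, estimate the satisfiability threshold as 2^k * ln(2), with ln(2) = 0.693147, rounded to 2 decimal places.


Using the asymptotic formula: threshold ~ 2^k * ln(2).
2^23 = 8388608.
8388608 * 0.693147 = 5814538.47.

5814538.47


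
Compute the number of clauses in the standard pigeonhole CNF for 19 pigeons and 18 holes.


The PHP encoding has two parts:
1) At-least-one-hole clauses: 19 (one per pigeon, each with 18 literals).
2) At-most-one-pigeon-per-hole clauses: 18 holes * C(19,2) = 18 * 171 = 3078.
Total clauses = 19 + 3078 = 3097.

3097


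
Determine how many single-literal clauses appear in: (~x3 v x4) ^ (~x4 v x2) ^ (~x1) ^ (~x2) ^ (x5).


A unit clause contains exactly one literal.
Unit clauses found: (~x1), (~x2), (x5).
Count = 3.

3


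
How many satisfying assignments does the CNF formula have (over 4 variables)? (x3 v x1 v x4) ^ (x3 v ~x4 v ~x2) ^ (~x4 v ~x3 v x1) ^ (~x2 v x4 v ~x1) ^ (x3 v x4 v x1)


Enumerate all 16 truth assignments over 4 variables.
Test each against every clause.
Satisfying assignments found: 8.

8


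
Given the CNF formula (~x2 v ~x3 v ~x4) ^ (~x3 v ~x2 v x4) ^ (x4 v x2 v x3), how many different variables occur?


Identify each distinct variable in the formula.
Variables found: x2, x3, x4.
Total distinct variables = 3.

3


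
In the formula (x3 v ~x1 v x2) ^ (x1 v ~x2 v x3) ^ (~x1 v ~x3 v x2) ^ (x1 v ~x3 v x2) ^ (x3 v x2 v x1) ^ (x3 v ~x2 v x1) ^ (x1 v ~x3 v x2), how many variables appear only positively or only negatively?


A pure literal appears in only one polarity across all clauses.
No pure literals found.
Count = 0.

0


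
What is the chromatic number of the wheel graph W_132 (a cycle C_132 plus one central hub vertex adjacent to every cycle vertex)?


W_132 consists of the cycle C_132 together with a hub vertex adjacent to every cycle vertex.
The cycle C_132 needs 2 colors (even cycle -> 2).
The hub is adjacent to every cycle vertex, so it must receive a new color distinct from all of them.
Chromatic number = 2 + 1 = 3.

3


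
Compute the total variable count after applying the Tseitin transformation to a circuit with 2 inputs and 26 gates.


The Tseitin transformation introduces one auxiliary variable per gate.
Total variables = inputs + gates = 2 + 26 = 28.

28


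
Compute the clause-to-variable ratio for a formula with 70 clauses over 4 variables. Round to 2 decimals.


Clause-to-variable ratio = clauses / variables.
70 / 4 = 17.5.

17.5


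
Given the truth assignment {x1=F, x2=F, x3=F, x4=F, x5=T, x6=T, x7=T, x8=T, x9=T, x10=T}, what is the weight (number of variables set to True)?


The weight is the number of variables assigned True.
True variables: x5, x6, x7, x8, x9, x10.
Weight = 6.

6


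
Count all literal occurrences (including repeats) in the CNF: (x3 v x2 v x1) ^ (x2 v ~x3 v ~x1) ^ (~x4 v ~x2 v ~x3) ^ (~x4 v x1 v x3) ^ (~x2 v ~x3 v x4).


Clause lengths: 3, 3, 3, 3, 3.
Sum = 3 + 3 + 3 + 3 + 3 = 15.

15


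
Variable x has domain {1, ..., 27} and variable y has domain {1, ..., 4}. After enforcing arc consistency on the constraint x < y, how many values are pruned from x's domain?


For the constraint x < y, x needs a supporting value in y's domain.
x can be at most 3 (one less than y's maximum).
Valid x values from domain: 3 out of 27.
Pruned = 27 - 3 = 24.

24


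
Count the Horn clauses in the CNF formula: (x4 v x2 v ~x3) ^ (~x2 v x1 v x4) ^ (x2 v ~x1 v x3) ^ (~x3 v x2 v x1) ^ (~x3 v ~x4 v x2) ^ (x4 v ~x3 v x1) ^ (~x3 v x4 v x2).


A Horn clause has at most one positive literal.
Clause 1: 2 positive lit(s) -> not Horn
Clause 2: 2 positive lit(s) -> not Horn
Clause 3: 2 positive lit(s) -> not Horn
Clause 4: 2 positive lit(s) -> not Horn
Clause 5: 1 positive lit(s) -> Horn
Clause 6: 2 positive lit(s) -> not Horn
Clause 7: 2 positive lit(s) -> not Horn
Total Horn clauses = 1.

1


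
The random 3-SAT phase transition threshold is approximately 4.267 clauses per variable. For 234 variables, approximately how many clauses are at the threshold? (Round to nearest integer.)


The 3-SAT phase transition occurs at approximately 4.267 clauses per variable.
m = 4.267 * 234 = 998.478.
Rounded to nearest integer: 998.

998


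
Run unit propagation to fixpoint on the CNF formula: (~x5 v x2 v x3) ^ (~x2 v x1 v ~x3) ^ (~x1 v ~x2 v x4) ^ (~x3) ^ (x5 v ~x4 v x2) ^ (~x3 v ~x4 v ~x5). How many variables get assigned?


Unit propagation repeatedly assigns the literal in any unit clause, then simplifies.
Assignments in order: x3 = F.
No further unit clauses remain.
Total variables assigned = 1.

1


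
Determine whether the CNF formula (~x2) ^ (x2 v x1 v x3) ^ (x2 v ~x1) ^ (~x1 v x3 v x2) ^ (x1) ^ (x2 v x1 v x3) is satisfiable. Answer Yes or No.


Check all 8 possible truth assignments.
Number of satisfying assignments found: 0.
The formula is unsatisfiable.

No


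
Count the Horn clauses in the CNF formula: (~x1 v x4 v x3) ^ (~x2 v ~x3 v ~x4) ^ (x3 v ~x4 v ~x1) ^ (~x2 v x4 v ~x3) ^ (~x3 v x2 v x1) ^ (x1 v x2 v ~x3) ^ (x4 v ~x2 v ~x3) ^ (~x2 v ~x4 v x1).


A Horn clause has at most one positive literal.
Clause 1: 2 positive lit(s) -> not Horn
Clause 2: 0 positive lit(s) -> Horn
Clause 3: 1 positive lit(s) -> Horn
Clause 4: 1 positive lit(s) -> Horn
Clause 5: 2 positive lit(s) -> not Horn
Clause 6: 2 positive lit(s) -> not Horn
Clause 7: 1 positive lit(s) -> Horn
Clause 8: 1 positive lit(s) -> Horn
Total Horn clauses = 5.

5


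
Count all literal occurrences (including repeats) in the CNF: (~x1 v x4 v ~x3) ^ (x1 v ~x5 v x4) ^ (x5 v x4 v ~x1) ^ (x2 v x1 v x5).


Clause lengths: 3, 3, 3, 3.
Sum = 3 + 3 + 3 + 3 = 12.

12


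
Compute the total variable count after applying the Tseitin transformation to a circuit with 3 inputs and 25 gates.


The Tseitin transformation introduces one auxiliary variable per gate.
Total variables = inputs + gates = 3 + 25 = 28.

28
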